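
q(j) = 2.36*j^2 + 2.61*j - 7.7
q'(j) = 4.72*j + 2.61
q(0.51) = -5.76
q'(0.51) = 5.02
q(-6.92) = 87.25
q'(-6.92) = -30.05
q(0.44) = -6.09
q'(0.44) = 4.69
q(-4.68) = 31.77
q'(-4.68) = -19.48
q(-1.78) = -4.87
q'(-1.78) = -5.79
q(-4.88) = 35.77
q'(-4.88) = -20.42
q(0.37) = -6.41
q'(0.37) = 4.36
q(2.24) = 9.99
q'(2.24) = 13.18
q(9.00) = 206.95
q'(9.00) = 45.09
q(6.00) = 92.92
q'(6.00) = 30.93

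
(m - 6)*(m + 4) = m^2 - 2*m - 24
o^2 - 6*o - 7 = (o - 7)*(o + 1)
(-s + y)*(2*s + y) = -2*s^2 + s*y + y^2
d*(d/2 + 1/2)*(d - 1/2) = d^3/2 + d^2/4 - d/4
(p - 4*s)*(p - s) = p^2 - 5*p*s + 4*s^2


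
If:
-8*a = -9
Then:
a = 9/8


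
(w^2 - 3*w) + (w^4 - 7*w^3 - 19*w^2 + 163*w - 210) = w^4 - 7*w^3 - 18*w^2 + 160*w - 210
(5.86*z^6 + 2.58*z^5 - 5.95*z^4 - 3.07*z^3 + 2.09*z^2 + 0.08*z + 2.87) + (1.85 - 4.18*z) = 5.86*z^6 + 2.58*z^5 - 5.95*z^4 - 3.07*z^3 + 2.09*z^2 - 4.1*z + 4.72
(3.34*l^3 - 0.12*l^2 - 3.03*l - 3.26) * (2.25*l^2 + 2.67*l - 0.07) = 7.515*l^5 + 8.6478*l^4 - 7.3717*l^3 - 15.4167*l^2 - 8.4921*l + 0.2282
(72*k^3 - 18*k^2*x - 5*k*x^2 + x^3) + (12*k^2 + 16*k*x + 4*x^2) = 72*k^3 - 18*k^2*x + 12*k^2 - 5*k*x^2 + 16*k*x + x^3 + 4*x^2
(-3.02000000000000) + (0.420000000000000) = -2.60000000000000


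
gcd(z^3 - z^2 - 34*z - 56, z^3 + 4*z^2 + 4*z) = z + 2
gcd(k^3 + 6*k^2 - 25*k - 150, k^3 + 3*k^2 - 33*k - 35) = k - 5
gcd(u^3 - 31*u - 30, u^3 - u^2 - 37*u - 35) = u^2 + 6*u + 5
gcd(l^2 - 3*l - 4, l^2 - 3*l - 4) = l^2 - 3*l - 4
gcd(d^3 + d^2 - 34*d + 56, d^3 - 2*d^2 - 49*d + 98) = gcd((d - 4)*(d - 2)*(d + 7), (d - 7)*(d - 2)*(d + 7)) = d^2 + 5*d - 14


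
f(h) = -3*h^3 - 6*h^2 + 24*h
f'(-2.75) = -11.06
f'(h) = -9*h^2 - 12*h + 24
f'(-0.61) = 27.97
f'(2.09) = -40.39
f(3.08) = -70.65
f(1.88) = 3.98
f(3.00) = -63.00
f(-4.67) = 62.61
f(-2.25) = -50.20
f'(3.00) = -93.00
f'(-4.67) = -116.24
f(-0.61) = -16.19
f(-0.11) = -2.71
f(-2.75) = -48.98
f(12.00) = -5760.00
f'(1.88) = -30.37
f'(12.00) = -1416.00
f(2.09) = -3.44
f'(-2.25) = 5.44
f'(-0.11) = 25.21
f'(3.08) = -98.34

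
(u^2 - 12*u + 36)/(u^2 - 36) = (u - 6)/(u + 6)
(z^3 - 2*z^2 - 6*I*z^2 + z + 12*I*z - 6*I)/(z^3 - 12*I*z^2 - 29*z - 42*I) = (z^2 - 2*z + 1)/(z^2 - 6*I*z + 7)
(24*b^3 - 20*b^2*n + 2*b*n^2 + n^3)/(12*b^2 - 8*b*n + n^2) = (12*b^2 - 4*b*n - n^2)/(6*b - n)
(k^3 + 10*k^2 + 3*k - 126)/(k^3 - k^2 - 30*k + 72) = (k + 7)/(k - 4)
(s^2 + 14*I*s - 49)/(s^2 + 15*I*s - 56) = (s + 7*I)/(s + 8*I)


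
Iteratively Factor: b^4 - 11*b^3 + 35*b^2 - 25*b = (b - 1)*(b^3 - 10*b^2 + 25*b) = b*(b - 1)*(b^2 - 10*b + 25) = b*(b - 5)*(b - 1)*(b - 5)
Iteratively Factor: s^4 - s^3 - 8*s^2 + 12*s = (s - 2)*(s^3 + s^2 - 6*s) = (s - 2)*(s + 3)*(s^2 - 2*s) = (s - 2)^2*(s + 3)*(s)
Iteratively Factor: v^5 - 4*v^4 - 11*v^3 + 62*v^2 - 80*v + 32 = (v - 4)*(v^4 - 11*v^2 + 18*v - 8) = (v - 4)*(v - 1)*(v^3 + v^2 - 10*v + 8) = (v - 4)*(v - 1)^2*(v^2 + 2*v - 8) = (v - 4)*(v - 1)^2*(v + 4)*(v - 2)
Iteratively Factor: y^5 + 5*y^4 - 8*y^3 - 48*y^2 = (y + 4)*(y^4 + y^3 - 12*y^2) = y*(y + 4)*(y^3 + y^2 - 12*y) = y^2*(y + 4)*(y^2 + y - 12) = y^2*(y - 3)*(y + 4)*(y + 4)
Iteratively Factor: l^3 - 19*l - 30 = (l - 5)*(l^2 + 5*l + 6) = (l - 5)*(l + 3)*(l + 2)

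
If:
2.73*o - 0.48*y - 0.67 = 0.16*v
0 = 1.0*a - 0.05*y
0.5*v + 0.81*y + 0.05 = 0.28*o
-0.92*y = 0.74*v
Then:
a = 0.01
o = 0.26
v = -0.15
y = 0.12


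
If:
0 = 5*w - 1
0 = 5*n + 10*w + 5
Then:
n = -7/5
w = 1/5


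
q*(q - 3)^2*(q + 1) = q^4 - 5*q^3 + 3*q^2 + 9*q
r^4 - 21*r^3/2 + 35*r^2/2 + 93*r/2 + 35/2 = (r - 7)*(r - 5)*(r + 1/2)*(r + 1)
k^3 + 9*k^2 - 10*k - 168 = (k - 4)*(k + 6)*(k + 7)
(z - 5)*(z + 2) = z^2 - 3*z - 10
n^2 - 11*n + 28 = (n - 7)*(n - 4)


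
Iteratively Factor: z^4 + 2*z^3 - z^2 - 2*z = (z + 1)*(z^3 + z^2 - 2*z) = z*(z + 1)*(z^2 + z - 2) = z*(z + 1)*(z + 2)*(z - 1)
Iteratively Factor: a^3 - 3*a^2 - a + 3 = (a - 3)*(a^2 - 1) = (a - 3)*(a - 1)*(a + 1)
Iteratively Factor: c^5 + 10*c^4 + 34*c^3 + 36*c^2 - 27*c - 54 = (c + 2)*(c^4 + 8*c^3 + 18*c^2 - 27) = (c + 2)*(c + 3)*(c^3 + 5*c^2 + 3*c - 9) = (c + 2)*(c + 3)^2*(c^2 + 2*c - 3) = (c - 1)*(c + 2)*(c + 3)^2*(c + 3)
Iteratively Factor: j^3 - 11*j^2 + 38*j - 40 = (j - 5)*(j^2 - 6*j + 8) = (j - 5)*(j - 2)*(j - 4)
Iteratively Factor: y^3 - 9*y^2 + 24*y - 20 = (y - 2)*(y^2 - 7*y + 10) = (y - 5)*(y - 2)*(y - 2)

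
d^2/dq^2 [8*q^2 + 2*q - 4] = 16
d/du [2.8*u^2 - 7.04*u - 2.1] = 5.6*u - 7.04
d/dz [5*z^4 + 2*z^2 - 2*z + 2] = 20*z^3 + 4*z - 2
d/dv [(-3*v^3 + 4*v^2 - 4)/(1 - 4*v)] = (24*v^3 - 25*v^2 + 8*v - 16)/(16*v^2 - 8*v + 1)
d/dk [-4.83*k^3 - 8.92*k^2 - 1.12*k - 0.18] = -14.49*k^2 - 17.84*k - 1.12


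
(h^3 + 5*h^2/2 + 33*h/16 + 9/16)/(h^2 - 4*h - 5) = (16*h^2 + 24*h + 9)/(16*(h - 5))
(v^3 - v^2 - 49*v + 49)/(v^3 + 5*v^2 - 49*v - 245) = (v - 1)/(v + 5)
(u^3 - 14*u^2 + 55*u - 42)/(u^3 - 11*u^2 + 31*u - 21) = (u - 6)/(u - 3)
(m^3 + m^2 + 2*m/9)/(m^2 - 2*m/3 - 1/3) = m*(3*m + 2)/(3*(m - 1))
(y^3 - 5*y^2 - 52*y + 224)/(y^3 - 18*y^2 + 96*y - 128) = (y^2 + 3*y - 28)/(y^2 - 10*y + 16)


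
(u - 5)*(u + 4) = u^2 - u - 20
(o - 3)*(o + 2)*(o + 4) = o^3 + 3*o^2 - 10*o - 24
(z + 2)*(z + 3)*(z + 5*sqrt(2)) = z^3 + 5*z^2 + 5*sqrt(2)*z^2 + 6*z + 25*sqrt(2)*z + 30*sqrt(2)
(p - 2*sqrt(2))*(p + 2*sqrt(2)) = p^2 - 8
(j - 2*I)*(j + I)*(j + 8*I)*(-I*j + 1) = -I*j^4 + 8*j^3 - 3*I*j^2 + 26*j + 16*I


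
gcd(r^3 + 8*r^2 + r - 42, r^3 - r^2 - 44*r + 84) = r^2 + 5*r - 14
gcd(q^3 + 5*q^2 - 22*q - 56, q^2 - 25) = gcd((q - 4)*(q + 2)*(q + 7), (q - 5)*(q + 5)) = 1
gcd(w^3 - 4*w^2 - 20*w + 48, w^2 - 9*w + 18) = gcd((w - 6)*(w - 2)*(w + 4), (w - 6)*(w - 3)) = w - 6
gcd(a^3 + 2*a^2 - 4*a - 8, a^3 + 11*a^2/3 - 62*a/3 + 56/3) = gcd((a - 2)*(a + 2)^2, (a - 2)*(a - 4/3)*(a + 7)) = a - 2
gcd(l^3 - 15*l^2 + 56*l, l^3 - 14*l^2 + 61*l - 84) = l - 7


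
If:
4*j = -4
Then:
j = -1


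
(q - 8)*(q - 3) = q^2 - 11*q + 24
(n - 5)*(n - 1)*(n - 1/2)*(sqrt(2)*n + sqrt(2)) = sqrt(2)*n^4 - 11*sqrt(2)*n^3/2 + 3*sqrt(2)*n^2/2 + 11*sqrt(2)*n/2 - 5*sqrt(2)/2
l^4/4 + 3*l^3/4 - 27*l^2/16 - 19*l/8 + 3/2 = (l/4 + 1)*(l - 2)*(l - 1/2)*(l + 3/2)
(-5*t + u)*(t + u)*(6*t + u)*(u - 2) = -30*t^3*u + 60*t^3 - 29*t^2*u^2 + 58*t^2*u + 2*t*u^3 - 4*t*u^2 + u^4 - 2*u^3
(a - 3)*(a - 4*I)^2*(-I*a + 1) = -I*a^4 - 7*a^3 + 3*I*a^3 + 21*a^2 + 8*I*a^2 - 16*a - 24*I*a + 48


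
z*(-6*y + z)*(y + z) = -6*y^2*z - 5*y*z^2 + z^3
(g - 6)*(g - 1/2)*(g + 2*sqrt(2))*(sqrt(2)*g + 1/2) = sqrt(2)*g^4 - 13*sqrt(2)*g^3/2 + 9*g^3/2 - 117*g^2/4 + 4*sqrt(2)*g^2 - 13*sqrt(2)*g/2 + 27*g/2 + 3*sqrt(2)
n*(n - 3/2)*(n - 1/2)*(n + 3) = n^4 + n^3 - 21*n^2/4 + 9*n/4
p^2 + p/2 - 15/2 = (p - 5/2)*(p + 3)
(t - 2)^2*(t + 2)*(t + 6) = t^4 + 4*t^3 - 16*t^2 - 16*t + 48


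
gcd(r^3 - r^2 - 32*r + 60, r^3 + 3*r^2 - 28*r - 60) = r^2 + r - 30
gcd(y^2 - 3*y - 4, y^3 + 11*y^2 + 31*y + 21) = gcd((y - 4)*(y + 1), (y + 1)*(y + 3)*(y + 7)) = y + 1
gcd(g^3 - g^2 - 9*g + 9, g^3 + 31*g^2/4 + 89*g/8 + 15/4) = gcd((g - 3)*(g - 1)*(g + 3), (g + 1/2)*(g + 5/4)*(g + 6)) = 1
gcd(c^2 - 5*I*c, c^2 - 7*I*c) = c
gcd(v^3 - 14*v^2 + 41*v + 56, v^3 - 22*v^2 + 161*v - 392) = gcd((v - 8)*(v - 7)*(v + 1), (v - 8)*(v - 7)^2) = v^2 - 15*v + 56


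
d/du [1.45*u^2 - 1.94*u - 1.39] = 2.9*u - 1.94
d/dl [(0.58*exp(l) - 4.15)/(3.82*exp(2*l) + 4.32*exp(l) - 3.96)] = (-2.2156*exp(2*l) + 31.706*exp(l) + 15.6312)*exp(l)/(14.5924*exp(4*l) + 33.0048*exp(3*l) - 11.592*exp(2*l) - 34.2144*exp(l) + 15.6816)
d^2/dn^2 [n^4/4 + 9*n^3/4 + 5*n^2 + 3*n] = 3*n^2 + 27*n/2 + 10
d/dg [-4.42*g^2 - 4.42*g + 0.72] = -8.84*g - 4.42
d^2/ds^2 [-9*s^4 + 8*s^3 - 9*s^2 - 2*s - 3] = -108*s^2 + 48*s - 18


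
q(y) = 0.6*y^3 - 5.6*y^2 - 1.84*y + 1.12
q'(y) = 1.8*y^2 - 11.2*y - 1.84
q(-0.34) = 1.07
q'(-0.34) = 2.18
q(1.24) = -8.63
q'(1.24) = -12.96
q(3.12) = -40.91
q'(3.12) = -19.26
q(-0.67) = -0.34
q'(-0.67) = 6.47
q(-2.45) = -36.81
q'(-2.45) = 36.40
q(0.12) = 0.82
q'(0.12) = -3.16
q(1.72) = -15.56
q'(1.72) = -15.78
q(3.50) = -48.20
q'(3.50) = -18.99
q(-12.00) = -1820.00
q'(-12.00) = 391.76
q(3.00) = -38.60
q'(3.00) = -19.24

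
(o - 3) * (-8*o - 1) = -8*o^2 + 23*o + 3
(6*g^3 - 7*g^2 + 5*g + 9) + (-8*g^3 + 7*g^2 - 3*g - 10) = -2*g^3 + 2*g - 1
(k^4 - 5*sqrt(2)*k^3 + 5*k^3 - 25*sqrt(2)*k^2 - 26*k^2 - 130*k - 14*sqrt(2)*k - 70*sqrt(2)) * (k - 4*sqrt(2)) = k^5 - 9*sqrt(2)*k^4 + 5*k^4 - 45*sqrt(2)*k^3 + 14*k^3 + 70*k^2 + 90*sqrt(2)*k^2 + 112*k + 450*sqrt(2)*k + 560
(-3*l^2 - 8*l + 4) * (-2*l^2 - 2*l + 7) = 6*l^4 + 22*l^3 - 13*l^2 - 64*l + 28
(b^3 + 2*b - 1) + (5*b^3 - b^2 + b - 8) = 6*b^3 - b^2 + 3*b - 9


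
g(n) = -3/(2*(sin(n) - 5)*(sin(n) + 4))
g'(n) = 3*cos(n)/(2*(sin(n) - 5)*(sin(n) + 4)^2) + 3*cos(n)/(2*(sin(n) - 5)^2*(sin(n) + 4))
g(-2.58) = 0.08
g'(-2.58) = 0.01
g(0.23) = 0.07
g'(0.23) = -0.00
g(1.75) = 0.07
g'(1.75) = -0.00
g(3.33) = 0.08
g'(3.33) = 0.01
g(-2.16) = 0.08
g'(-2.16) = 0.01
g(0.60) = 0.07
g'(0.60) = 0.00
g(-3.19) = 0.07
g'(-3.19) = 0.00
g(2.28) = 0.07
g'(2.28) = -0.00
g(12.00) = 0.08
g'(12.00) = -0.00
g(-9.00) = 0.08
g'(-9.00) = 0.01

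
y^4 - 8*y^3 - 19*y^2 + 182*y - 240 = (y - 8)*(y - 3)*(y - 2)*(y + 5)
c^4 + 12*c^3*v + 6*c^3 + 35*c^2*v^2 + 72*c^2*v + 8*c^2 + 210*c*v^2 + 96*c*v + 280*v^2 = (c + 2)*(c + 4)*(c + 5*v)*(c + 7*v)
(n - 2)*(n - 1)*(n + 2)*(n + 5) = n^4 + 4*n^3 - 9*n^2 - 16*n + 20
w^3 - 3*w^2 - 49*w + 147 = (w - 7)*(w - 3)*(w + 7)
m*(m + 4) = m^2 + 4*m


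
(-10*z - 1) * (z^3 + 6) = -10*z^4 - z^3 - 60*z - 6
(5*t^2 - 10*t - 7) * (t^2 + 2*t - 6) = 5*t^4 - 57*t^2 + 46*t + 42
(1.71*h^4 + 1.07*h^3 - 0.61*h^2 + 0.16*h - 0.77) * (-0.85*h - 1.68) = -1.4535*h^5 - 3.7823*h^4 - 1.2791*h^3 + 0.8888*h^2 + 0.3857*h + 1.2936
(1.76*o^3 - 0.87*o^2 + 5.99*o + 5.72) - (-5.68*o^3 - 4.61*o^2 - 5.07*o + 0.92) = 7.44*o^3 + 3.74*o^2 + 11.06*o + 4.8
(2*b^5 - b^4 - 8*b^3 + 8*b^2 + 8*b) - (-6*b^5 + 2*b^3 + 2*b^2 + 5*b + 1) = 8*b^5 - b^4 - 10*b^3 + 6*b^2 + 3*b - 1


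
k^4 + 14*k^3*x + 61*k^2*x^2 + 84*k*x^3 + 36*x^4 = (k + x)^2*(k + 6*x)^2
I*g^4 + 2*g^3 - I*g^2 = g^2*(g - I)*(I*g + 1)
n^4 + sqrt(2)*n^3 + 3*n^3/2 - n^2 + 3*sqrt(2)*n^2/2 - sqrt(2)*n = n*(n - 1/2)*(n + 2)*(n + sqrt(2))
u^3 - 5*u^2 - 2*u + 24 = (u - 4)*(u - 3)*(u + 2)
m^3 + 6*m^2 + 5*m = m*(m + 1)*(m + 5)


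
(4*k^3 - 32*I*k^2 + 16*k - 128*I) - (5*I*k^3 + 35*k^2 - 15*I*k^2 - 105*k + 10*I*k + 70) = 4*k^3 - 5*I*k^3 - 35*k^2 - 17*I*k^2 + 121*k - 10*I*k - 70 - 128*I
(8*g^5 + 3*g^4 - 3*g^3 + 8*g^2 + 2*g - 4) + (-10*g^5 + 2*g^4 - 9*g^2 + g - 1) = -2*g^5 + 5*g^4 - 3*g^3 - g^2 + 3*g - 5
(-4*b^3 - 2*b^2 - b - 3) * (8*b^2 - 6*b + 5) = -32*b^5 + 8*b^4 - 16*b^3 - 28*b^2 + 13*b - 15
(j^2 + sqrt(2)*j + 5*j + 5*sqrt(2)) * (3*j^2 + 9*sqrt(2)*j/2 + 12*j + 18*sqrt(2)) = 3*j^4 + 15*sqrt(2)*j^3/2 + 27*j^3 + 69*j^2 + 135*sqrt(2)*j^2/2 + 81*j + 150*sqrt(2)*j + 180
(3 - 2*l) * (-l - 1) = 2*l^2 - l - 3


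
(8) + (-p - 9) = -p - 1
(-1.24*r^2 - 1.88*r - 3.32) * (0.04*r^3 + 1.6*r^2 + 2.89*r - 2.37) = -0.0496*r^5 - 2.0592*r^4 - 6.7244*r^3 - 7.8064*r^2 - 5.1392*r + 7.8684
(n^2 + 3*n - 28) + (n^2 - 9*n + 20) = 2*n^2 - 6*n - 8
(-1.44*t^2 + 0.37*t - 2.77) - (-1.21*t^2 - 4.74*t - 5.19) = -0.23*t^2 + 5.11*t + 2.42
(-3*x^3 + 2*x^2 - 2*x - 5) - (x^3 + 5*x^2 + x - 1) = -4*x^3 - 3*x^2 - 3*x - 4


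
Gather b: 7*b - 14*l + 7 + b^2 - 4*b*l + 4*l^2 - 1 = b^2 + b*(7 - 4*l) + 4*l^2 - 14*l + 6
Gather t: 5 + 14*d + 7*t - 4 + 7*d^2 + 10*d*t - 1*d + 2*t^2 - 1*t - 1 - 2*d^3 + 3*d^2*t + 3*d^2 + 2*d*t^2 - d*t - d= -2*d^3 + 10*d^2 + 12*d + t^2*(2*d + 2) + t*(3*d^2 + 9*d + 6)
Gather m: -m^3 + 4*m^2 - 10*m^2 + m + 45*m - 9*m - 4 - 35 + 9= -m^3 - 6*m^2 + 37*m - 30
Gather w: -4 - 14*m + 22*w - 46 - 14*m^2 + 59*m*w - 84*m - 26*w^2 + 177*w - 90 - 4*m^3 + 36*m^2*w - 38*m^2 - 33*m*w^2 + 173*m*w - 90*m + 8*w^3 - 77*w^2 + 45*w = -4*m^3 - 52*m^2 - 188*m + 8*w^3 + w^2*(-33*m - 103) + w*(36*m^2 + 232*m + 244) - 140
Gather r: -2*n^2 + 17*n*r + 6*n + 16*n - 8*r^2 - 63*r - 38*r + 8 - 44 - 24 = -2*n^2 + 22*n - 8*r^2 + r*(17*n - 101) - 60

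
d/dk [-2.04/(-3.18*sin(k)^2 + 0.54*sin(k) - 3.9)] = (1.1016 - 12.9744*sin(k))*cos(k)/(3.18*sin(k)^2 - 0.54*sin(k) + 3.9)^2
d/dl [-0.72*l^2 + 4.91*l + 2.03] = 4.91 - 1.44*l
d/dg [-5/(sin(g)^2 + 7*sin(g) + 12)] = 5*(2*sin(g) + 7)*cos(g)/(sin(g)^2 + 7*sin(g) + 12)^2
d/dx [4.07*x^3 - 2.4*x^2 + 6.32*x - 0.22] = 12.21*x^2 - 4.8*x + 6.32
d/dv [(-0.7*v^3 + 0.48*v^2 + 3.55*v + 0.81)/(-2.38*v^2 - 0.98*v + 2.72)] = (1.666*v^4 + 1.372*v^3 + 2.2666*v^2 + 6.4668*v + 10.4498)/(5.6644*v^4 + 4.6648*v^3 - 11.9868*v^2 - 5.3312*v + 7.3984)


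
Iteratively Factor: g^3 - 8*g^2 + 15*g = (g - 5)*(g^2 - 3*g) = g*(g - 5)*(g - 3)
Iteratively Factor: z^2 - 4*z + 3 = (z - 1)*(z - 3)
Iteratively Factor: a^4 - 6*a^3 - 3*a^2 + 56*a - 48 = (a - 4)*(a^3 - 2*a^2 - 11*a + 12) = (a - 4)*(a + 3)*(a^2 - 5*a + 4) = (a - 4)^2*(a + 3)*(a - 1)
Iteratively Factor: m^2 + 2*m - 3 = (m + 3)*(m - 1)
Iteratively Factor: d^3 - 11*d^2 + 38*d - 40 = (d - 2)*(d^2 - 9*d + 20) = (d - 4)*(d - 2)*(d - 5)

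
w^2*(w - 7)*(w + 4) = w^4 - 3*w^3 - 28*w^2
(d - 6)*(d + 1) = d^2 - 5*d - 6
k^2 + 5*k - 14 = (k - 2)*(k + 7)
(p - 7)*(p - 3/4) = p^2 - 31*p/4 + 21/4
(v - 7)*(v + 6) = v^2 - v - 42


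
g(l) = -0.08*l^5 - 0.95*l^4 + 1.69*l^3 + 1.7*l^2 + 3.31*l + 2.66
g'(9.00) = -4950.02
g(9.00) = -9554.71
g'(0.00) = 3.31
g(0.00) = 2.66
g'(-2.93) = 102.98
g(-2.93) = -87.69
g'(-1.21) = 12.49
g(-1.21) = -3.68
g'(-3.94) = 204.65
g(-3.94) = -240.33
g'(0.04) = 3.45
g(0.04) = 2.80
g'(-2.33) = 59.19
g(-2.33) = -39.71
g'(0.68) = 6.69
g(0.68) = 6.01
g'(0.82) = 7.23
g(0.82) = 6.99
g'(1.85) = -1.79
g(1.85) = 12.44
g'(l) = -0.4*l^4 - 3.8*l^3 + 5.07*l^2 + 3.4*l + 3.31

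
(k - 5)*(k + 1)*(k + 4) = k^3 - 21*k - 20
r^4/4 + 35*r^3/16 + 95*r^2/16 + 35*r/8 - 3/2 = (r/4 + 1)*(r - 1/4)*(r + 2)*(r + 3)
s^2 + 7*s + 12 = (s + 3)*(s + 4)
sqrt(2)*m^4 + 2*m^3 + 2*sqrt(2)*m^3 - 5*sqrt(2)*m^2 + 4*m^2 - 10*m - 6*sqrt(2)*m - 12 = (m - 2)*(m + 3)*(m + sqrt(2))*(sqrt(2)*m + sqrt(2))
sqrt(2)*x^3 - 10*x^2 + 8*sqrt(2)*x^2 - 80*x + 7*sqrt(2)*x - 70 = (x + 7)*(x - 5*sqrt(2))*(sqrt(2)*x + sqrt(2))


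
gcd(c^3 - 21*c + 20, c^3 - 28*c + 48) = c - 4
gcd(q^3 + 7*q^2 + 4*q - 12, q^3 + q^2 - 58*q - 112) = q + 2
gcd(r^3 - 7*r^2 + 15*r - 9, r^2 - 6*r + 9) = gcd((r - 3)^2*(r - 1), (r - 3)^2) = r^2 - 6*r + 9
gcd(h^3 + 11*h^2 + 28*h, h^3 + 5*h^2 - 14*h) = h^2 + 7*h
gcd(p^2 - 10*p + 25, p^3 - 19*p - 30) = p - 5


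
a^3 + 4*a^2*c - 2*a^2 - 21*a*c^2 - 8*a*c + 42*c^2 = (a - 2)*(a - 3*c)*(a + 7*c)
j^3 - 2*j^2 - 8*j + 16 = (j - 2)*(j - 2*sqrt(2))*(j + 2*sqrt(2))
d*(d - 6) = d^2 - 6*d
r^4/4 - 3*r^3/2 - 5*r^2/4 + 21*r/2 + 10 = (r/4 + 1/2)*(r - 5)*(r - 4)*(r + 1)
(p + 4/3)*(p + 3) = p^2 + 13*p/3 + 4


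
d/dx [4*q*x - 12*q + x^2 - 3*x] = 4*q + 2*x - 3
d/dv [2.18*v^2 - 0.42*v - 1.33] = 4.36*v - 0.42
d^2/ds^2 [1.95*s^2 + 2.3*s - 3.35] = 3.90000000000000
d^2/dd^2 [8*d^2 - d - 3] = 16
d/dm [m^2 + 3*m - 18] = 2*m + 3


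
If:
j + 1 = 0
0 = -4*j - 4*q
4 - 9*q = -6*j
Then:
No Solution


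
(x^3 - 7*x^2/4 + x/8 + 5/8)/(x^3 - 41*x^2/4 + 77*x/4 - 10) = (x + 1/2)/(x - 8)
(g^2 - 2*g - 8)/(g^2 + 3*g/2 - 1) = 2*(g - 4)/(2*g - 1)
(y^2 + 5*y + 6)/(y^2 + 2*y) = (y + 3)/y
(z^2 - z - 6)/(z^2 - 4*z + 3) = (z + 2)/(z - 1)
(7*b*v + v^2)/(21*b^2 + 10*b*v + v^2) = v/(3*b + v)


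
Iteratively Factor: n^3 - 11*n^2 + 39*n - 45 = (n - 3)*(n^2 - 8*n + 15) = (n - 5)*(n - 3)*(n - 3)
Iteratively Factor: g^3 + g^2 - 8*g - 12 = (g + 2)*(g^2 - g - 6) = (g - 3)*(g + 2)*(g + 2)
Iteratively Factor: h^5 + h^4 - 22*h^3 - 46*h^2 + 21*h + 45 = (h + 1)*(h^4 - 22*h^2 - 24*h + 45) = (h + 1)*(h + 3)*(h^3 - 3*h^2 - 13*h + 15) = (h - 1)*(h + 1)*(h + 3)*(h^2 - 2*h - 15) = (h - 5)*(h - 1)*(h + 1)*(h + 3)*(h + 3)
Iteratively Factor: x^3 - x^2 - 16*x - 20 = (x - 5)*(x^2 + 4*x + 4) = (x - 5)*(x + 2)*(x + 2)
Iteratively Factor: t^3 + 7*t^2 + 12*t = (t + 4)*(t^2 + 3*t) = (t + 3)*(t + 4)*(t)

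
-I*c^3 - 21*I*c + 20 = (c - 5*I)*(c + 4*I)*(-I*c + 1)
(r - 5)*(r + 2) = r^2 - 3*r - 10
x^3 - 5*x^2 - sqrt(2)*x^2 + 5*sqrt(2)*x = x*(x - 5)*(x - sqrt(2))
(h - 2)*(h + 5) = h^2 + 3*h - 10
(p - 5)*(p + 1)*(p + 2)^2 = p^4 - 17*p^2 - 36*p - 20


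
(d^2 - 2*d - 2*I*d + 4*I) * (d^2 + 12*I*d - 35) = d^4 - 2*d^3 + 10*I*d^3 - 11*d^2 - 20*I*d^2 + 22*d + 70*I*d - 140*I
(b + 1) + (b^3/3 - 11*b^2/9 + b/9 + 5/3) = b^3/3 - 11*b^2/9 + 10*b/9 + 8/3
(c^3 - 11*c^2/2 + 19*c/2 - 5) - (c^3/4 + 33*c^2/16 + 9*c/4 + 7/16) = 3*c^3/4 - 121*c^2/16 + 29*c/4 - 87/16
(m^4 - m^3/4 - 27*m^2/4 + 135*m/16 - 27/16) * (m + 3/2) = m^5 + 5*m^4/4 - 57*m^3/8 - 27*m^2/16 + 351*m/32 - 81/32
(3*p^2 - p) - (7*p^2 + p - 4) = -4*p^2 - 2*p + 4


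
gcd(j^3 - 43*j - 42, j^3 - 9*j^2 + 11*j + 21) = j^2 - 6*j - 7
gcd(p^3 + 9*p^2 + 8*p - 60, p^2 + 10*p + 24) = p + 6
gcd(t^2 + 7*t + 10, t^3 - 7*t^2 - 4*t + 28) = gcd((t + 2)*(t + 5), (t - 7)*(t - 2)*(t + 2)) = t + 2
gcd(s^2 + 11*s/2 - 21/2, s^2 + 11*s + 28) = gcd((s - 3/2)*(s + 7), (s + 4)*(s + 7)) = s + 7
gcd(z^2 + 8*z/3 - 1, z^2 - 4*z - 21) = z + 3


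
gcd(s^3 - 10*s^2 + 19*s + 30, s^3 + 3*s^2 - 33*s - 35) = s^2 - 4*s - 5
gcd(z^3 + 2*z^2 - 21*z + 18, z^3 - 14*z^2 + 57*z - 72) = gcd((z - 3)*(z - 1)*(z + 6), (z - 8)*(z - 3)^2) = z - 3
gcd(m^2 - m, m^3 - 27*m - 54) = 1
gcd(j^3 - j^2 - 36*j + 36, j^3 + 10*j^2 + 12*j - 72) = j + 6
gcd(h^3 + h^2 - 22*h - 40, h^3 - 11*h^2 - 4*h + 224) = h + 4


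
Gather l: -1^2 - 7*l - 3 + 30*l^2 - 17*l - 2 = 30*l^2 - 24*l - 6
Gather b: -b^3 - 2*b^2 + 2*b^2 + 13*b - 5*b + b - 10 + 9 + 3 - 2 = -b^3 + 9*b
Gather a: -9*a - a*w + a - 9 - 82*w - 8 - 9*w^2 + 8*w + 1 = a*(-w - 8) - 9*w^2 - 74*w - 16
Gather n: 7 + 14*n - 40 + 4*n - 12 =18*n - 45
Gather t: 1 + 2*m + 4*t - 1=2*m + 4*t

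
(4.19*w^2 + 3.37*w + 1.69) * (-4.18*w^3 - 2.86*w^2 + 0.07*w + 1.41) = -17.5142*w^5 - 26.07*w^4 - 16.4091*w^3 + 1.3104*w^2 + 4.87*w + 2.3829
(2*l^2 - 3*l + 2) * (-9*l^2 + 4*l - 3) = -18*l^4 + 35*l^3 - 36*l^2 + 17*l - 6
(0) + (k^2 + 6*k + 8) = k^2 + 6*k + 8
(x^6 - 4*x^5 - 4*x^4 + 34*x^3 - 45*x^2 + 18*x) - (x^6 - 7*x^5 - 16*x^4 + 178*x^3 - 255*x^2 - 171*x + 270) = 3*x^5 + 12*x^4 - 144*x^3 + 210*x^2 + 189*x - 270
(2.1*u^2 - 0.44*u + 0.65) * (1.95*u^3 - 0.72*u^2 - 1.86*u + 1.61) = 4.095*u^5 - 2.37*u^4 - 2.3217*u^3 + 3.7314*u^2 - 1.9174*u + 1.0465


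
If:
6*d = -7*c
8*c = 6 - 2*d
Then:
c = 18/17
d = -21/17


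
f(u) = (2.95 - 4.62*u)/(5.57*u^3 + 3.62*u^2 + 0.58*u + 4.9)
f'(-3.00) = -0.12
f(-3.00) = -0.15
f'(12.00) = 0.00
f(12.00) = -0.01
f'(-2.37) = -0.33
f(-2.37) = -0.28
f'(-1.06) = -33.72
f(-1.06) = 4.57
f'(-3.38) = -0.08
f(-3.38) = -0.11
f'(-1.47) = -6.69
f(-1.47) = -1.67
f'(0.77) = -0.36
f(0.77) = -0.06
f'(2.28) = 0.04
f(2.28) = -0.08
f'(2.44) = 0.04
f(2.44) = -0.08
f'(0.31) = -1.04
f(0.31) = 0.27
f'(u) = (2.95 - 4.62*u)*(-16.71*u^2 - 7.24*u - 0.58)/(5.57*u^3 + 3.62*u^2 + 0.58*u + 4.9)^2 - 4.62/(5.57*u^3 + 3.62*u^2 + 0.58*u + 4.9)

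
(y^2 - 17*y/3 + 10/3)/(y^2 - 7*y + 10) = (y - 2/3)/(y - 2)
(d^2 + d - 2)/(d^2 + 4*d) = (d^2 + d - 2)/(d*(d + 4))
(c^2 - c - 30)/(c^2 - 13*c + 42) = (c + 5)/(c - 7)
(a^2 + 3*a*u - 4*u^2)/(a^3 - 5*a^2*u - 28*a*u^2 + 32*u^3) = 1/(a - 8*u)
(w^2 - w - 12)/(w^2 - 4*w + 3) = (w^2 - w - 12)/(w^2 - 4*w + 3)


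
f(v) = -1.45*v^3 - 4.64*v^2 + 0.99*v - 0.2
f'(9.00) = -434.88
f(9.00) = -1424.18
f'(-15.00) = -838.56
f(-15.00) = 3834.70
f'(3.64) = -90.42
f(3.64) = -128.01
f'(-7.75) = -188.36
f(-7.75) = 388.39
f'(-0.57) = 4.87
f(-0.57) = -2.00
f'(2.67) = -54.80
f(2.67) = -58.23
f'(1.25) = -17.41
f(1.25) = -9.04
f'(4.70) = -138.72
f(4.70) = -248.59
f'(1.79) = -29.56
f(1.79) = -21.61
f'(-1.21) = 5.85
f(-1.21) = -5.62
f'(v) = -4.35*v^2 - 9.28*v + 0.99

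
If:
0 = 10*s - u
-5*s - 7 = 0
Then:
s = -7/5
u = -14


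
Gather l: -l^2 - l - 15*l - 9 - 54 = -l^2 - 16*l - 63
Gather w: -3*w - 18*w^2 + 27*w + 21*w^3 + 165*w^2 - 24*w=21*w^3 + 147*w^2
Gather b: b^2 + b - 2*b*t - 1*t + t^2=b^2 + b*(1 - 2*t) + t^2 - t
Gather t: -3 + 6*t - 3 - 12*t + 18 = 12 - 6*t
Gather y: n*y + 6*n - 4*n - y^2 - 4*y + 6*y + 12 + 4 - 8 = 2*n - y^2 + y*(n + 2) + 8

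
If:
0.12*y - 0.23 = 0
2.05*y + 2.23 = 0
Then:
No Solution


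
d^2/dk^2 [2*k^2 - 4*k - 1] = 4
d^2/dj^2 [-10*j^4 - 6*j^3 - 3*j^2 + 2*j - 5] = -120*j^2 - 36*j - 6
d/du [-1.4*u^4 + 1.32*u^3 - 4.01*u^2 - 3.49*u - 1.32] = -5.6*u^3 + 3.96*u^2 - 8.02*u - 3.49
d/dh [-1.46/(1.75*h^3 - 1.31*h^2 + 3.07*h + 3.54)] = (7.665*h^2 - 3.8252*h + 4.4822)/(1.75*h^3 - 1.31*h^2 + 3.07*h + 3.54)^2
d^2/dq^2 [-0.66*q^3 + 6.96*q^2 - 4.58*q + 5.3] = 13.92 - 3.96*q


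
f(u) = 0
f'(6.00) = 0.00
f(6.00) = 0.00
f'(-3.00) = 0.00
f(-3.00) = 0.00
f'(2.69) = 0.00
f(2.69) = 0.00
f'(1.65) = 0.00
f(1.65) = 0.00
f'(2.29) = 0.00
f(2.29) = 0.00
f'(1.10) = 0.00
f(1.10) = 0.00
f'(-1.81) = 0.00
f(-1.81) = 0.00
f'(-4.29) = 0.00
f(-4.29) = 0.00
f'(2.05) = 0.00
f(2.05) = 0.00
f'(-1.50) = 0.00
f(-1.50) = 0.00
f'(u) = 0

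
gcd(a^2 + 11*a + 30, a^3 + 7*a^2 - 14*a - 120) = a^2 + 11*a + 30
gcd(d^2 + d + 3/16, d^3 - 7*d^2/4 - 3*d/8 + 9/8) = d + 3/4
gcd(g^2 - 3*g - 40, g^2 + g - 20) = g + 5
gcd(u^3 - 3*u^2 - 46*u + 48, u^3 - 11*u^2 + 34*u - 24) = u - 1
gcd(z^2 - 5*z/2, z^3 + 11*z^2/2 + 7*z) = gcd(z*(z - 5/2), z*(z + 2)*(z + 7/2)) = z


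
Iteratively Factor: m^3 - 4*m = (m - 2)*(m^2 + 2*m) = (m - 2)*(m + 2)*(m)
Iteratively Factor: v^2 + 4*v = (v)*(v + 4)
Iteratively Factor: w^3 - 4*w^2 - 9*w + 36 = (w - 3)*(w^2 - w - 12) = (w - 4)*(w - 3)*(w + 3)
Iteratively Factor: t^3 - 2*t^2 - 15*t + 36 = (t - 3)*(t^2 + t - 12) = (t - 3)*(t + 4)*(t - 3)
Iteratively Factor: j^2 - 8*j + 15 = (j - 3)*(j - 5)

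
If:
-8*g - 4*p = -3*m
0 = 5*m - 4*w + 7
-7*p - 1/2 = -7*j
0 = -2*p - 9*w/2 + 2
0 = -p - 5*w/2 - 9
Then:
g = -2321/40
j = 1275/14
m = -167/5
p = 91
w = -40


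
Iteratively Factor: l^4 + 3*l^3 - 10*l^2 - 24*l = (l + 2)*(l^3 + l^2 - 12*l) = l*(l + 2)*(l^2 + l - 12) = l*(l + 2)*(l + 4)*(l - 3)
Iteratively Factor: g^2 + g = (g + 1)*(g)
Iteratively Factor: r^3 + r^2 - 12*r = (r)*(r^2 + r - 12) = r*(r - 3)*(r + 4)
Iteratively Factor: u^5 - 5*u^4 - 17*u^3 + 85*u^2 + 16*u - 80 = (u + 1)*(u^4 - 6*u^3 - 11*u^2 + 96*u - 80) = (u - 4)*(u + 1)*(u^3 - 2*u^2 - 19*u + 20) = (u - 4)*(u + 1)*(u + 4)*(u^2 - 6*u + 5) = (u - 4)*(u - 1)*(u + 1)*(u + 4)*(u - 5)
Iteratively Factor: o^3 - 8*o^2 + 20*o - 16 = (o - 2)*(o^2 - 6*o + 8) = (o - 4)*(o - 2)*(o - 2)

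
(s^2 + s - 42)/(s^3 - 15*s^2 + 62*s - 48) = (s + 7)/(s^2 - 9*s + 8)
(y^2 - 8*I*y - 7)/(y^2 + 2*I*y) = (y^2 - 8*I*y - 7)/(y*(y + 2*I))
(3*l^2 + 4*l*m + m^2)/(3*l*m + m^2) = (l + m)/m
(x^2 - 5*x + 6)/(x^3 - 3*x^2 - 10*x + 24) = (x - 3)/(x^2 - x - 12)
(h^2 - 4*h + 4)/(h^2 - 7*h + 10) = (h - 2)/(h - 5)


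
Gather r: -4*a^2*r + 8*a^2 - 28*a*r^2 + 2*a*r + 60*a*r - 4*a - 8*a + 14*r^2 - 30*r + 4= 8*a^2 - 12*a + r^2*(14 - 28*a) + r*(-4*a^2 + 62*a - 30) + 4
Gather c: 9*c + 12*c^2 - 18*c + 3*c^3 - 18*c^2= 3*c^3 - 6*c^2 - 9*c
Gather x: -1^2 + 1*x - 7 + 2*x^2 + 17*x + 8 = 2*x^2 + 18*x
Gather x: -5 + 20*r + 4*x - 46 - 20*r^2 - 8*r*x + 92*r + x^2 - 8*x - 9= -20*r^2 + 112*r + x^2 + x*(-8*r - 4) - 60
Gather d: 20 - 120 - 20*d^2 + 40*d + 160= -20*d^2 + 40*d + 60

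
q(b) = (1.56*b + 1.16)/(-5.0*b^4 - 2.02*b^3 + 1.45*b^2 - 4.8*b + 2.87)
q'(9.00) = 0.00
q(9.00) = -0.00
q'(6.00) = 0.00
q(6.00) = -0.00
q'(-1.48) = 2.29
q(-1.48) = 0.27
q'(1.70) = 0.13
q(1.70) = -0.07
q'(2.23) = 0.04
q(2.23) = -0.03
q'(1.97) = 0.07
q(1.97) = -0.05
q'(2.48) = 0.03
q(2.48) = -0.02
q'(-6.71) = 0.00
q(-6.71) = 0.00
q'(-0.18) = 0.74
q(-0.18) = 0.23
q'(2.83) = 0.02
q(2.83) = -0.02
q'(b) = (1.56*b + 1.16)*(20.0*b^3 + 6.06*b^2 - 2.9*b + 4.8)/(-5.0*b^4 - 2.02*b^3 + 1.45*b^2 - 4.8*b + 2.87)^2 + 1.56/(-5.0*b^4 - 2.02*b^3 + 1.45*b^2 - 4.8*b + 2.87)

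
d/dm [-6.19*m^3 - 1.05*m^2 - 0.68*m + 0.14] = -18.57*m^2 - 2.1*m - 0.68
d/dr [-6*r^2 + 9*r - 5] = 9 - 12*r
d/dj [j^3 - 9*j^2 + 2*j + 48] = 3*j^2 - 18*j + 2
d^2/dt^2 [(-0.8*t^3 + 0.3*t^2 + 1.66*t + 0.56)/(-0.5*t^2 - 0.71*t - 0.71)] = (4.44089209850063e-16*t^4 - 0.378439999999999*t^3 + 2.21868*t^2 + 4.76268*t + 1.20416)/(0.125*t^6 + 0.5325*t^5 + 1.28865*t^4 + 1.870211*t^3 + 1.829883*t^2 + 1.073733*t + 0.357911)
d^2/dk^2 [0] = 0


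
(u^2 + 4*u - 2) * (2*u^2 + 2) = 2*u^4 + 8*u^3 - 2*u^2 + 8*u - 4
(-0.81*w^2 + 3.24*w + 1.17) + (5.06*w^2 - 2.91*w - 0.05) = 4.25*w^2 + 0.33*w + 1.12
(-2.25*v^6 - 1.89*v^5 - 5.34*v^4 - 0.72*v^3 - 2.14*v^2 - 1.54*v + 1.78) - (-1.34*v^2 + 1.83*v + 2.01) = -2.25*v^6 - 1.89*v^5 - 5.34*v^4 - 0.72*v^3 - 0.8*v^2 - 3.37*v - 0.23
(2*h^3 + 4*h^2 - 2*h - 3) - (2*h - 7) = 2*h^3 + 4*h^2 - 4*h + 4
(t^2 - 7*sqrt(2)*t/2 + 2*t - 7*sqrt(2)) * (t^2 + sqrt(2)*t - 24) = t^4 - 5*sqrt(2)*t^3/2 + 2*t^3 - 31*t^2 - 5*sqrt(2)*t^2 - 62*t + 84*sqrt(2)*t + 168*sqrt(2)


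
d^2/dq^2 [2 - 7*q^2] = -14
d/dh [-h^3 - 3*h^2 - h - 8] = -3*h^2 - 6*h - 1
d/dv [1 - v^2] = -2*v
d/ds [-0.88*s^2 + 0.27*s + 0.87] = 0.27 - 1.76*s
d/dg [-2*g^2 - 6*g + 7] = -4*g - 6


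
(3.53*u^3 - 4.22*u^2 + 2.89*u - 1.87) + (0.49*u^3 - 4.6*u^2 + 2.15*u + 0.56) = 4.02*u^3 - 8.82*u^2 + 5.04*u - 1.31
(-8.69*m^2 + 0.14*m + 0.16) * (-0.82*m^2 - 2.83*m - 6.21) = 7.1258*m^4 + 24.4779*m^3 + 53.4375*m^2 - 1.3222*m - 0.9936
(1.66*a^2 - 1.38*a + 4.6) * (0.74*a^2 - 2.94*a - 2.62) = 1.2284*a^4 - 5.9016*a^3 + 3.112*a^2 - 9.9084*a - 12.052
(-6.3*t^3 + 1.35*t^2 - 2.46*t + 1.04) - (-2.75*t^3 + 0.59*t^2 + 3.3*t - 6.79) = -3.55*t^3 + 0.76*t^2 - 5.76*t + 7.83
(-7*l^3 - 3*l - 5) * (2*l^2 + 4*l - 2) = -14*l^5 - 28*l^4 + 8*l^3 - 22*l^2 - 14*l + 10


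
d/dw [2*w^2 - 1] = 4*w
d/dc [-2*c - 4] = -2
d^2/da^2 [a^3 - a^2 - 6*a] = 6*a - 2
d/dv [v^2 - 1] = 2*v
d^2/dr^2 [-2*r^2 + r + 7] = -4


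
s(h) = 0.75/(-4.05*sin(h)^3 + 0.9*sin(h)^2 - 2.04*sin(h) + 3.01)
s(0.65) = 0.62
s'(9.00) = -0.55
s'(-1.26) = 0.04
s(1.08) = -0.86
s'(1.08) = 4.65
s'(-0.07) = 0.17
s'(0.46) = 0.66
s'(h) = 0.75*(12.15*sin(h)^2*cos(h) - 1.8*sin(h)*cos(h) + 2.04*cos(h))/(-4.05*sin(h)^3 + 0.9*sin(h)^2 - 2.04*sin(h) + 3.01)^2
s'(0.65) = 2.21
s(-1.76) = 0.08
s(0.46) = 0.39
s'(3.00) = -0.20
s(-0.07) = 0.24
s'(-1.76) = -0.02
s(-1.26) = 0.08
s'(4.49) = -0.03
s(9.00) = 0.37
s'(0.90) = 12140.25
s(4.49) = 0.08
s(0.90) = 42.56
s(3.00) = 0.27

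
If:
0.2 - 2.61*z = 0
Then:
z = 0.08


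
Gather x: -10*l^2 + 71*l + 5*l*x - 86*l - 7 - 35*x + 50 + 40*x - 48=-10*l^2 - 15*l + x*(5*l + 5) - 5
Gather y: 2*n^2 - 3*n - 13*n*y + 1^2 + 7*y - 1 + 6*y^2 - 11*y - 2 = 2*n^2 - 3*n + 6*y^2 + y*(-13*n - 4) - 2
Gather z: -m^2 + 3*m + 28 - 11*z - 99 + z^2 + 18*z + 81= -m^2 + 3*m + z^2 + 7*z + 10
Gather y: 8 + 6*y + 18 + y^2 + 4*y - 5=y^2 + 10*y + 21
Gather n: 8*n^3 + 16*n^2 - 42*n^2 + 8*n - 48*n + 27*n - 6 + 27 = 8*n^3 - 26*n^2 - 13*n + 21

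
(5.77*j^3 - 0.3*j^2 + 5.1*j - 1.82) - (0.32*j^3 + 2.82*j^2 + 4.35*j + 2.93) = 5.45*j^3 - 3.12*j^2 + 0.75*j - 4.75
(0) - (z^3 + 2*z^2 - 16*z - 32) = -z^3 - 2*z^2 + 16*z + 32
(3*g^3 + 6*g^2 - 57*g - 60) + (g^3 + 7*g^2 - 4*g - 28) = 4*g^3 + 13*g^2 - 61*g - 88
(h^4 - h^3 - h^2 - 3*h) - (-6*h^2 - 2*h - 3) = h^4 - h^3 + 5*h^2 - h + 3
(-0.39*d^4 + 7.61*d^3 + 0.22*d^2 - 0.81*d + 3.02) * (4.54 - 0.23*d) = 0.0897*d^5 - 3.5209*d^4 + 34.4988*d^3 + 1.1851*d^2 - 4.372*d + 13.7108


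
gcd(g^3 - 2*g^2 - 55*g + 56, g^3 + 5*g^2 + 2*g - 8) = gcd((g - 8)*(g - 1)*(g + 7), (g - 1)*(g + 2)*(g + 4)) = g - 1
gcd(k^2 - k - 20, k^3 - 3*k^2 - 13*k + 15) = k - 5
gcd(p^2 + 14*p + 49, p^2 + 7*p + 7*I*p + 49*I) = p + 7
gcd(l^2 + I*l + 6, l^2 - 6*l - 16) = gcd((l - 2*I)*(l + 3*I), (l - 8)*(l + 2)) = 1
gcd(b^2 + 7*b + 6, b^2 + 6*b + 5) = b + 1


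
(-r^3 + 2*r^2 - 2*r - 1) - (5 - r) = -r^3 + 2*r^2 - r - 6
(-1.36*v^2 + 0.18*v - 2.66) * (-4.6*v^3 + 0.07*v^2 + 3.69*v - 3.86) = 6.256*v^5 - 0.9232*v^4 + 7.2302*v^3 + 5.7276*v^2 - 10.5102*v + 10.2676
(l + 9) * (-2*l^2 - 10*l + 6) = -2*l^3 - 28*l^2 - 84*l + 54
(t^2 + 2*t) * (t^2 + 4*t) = t^4 + 6*t^3 + 8*t^2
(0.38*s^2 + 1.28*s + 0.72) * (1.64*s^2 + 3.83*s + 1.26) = 0.6232*s^4 + 3.5546*s^3 + 6.562*s^2 + 4.3704*s + 0.9072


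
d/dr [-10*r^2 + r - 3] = 1 - 20*r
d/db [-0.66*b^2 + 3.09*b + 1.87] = 3.09 - 1.32*b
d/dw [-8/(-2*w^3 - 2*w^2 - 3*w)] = 8*(-6*w^2 - 4*w - 3)/(w^2*(2*w^2 + 2*w + 3)^2)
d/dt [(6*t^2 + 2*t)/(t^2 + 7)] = 2*(-t^2 + 42*t + 7)/(t^4 + 14*t^2 + 49)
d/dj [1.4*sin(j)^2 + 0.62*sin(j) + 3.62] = (2.8*sin(j) + 0.62)*cos(j)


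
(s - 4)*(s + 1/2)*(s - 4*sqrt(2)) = s^3 - 4*sqrt(2)*s^2 - 7*s^2/2 - 2*s + 14*sqrt(2)*s + 8*sqrt(2)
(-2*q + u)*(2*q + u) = -4*q^2 + u^2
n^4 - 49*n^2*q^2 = n^2*(n - 7*q)*(n + 7*q)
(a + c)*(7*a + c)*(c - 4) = 7*a^2*c - 28*a^2 + 8*a*c^2 - 32*a*c + c^3 - 4*c^2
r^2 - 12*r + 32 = (r - 8)*(r - 4)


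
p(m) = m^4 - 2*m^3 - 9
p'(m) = 4*m^3 - 6*m^2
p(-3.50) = 226.81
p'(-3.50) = -245.00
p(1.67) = -10.54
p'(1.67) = 1.90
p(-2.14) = 31.57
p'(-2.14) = -66.68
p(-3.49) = 224.37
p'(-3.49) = -243.11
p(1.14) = -10.27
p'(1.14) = -1.87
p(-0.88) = -7.04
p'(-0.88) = -7.37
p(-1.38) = -0.12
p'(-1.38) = -21.94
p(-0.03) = -9.00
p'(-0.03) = -0.01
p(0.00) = -9.00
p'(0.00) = 0.00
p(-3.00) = 126.00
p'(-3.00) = -162.00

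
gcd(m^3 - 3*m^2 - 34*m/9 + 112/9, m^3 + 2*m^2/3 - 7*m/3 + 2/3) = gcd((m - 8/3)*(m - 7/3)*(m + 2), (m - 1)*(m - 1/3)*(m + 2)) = m + 2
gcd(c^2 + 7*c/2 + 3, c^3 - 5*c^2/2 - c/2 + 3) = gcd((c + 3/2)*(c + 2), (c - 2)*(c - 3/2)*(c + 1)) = 1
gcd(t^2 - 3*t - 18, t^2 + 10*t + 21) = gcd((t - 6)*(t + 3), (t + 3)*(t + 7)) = t + 3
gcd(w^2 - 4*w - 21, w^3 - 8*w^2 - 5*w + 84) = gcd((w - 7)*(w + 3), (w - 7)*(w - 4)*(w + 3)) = w^2 - 4*w - 21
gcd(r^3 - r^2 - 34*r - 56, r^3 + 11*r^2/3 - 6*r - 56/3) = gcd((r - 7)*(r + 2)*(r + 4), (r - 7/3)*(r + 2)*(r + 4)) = r^2 + 6*r + 8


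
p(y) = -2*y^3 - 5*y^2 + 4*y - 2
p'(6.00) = -272.00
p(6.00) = -590.00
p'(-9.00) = -392.00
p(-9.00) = 1015.00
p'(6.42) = -307.50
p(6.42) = -711.62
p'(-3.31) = -28.64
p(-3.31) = 2.51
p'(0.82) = -8.23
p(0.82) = -3.18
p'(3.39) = -98.85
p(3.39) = -123.82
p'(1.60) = -27.36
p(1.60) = -16.59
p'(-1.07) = 7.83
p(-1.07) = -9.55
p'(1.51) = -24.78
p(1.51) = -14.25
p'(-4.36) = -66.46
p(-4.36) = 51.28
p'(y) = -6*y^2 - 10*y + 4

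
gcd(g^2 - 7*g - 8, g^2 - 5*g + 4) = 1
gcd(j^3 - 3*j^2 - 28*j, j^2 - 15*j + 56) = j - 7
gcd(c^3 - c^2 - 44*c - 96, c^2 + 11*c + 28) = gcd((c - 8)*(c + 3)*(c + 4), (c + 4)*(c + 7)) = c + 4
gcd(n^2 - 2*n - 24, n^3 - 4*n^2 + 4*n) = 1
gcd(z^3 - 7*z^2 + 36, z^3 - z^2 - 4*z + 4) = z + 2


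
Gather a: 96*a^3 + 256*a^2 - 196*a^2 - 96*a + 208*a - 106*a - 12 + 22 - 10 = 96*a^3 + 60*a^2 + 6*a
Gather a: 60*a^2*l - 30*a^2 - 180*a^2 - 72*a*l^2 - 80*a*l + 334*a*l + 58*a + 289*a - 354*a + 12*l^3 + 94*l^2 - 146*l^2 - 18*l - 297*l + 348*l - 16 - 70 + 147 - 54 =a^2*(60*l - 210) + a*(-72*l^2 + 254*l - 7) + 12*l^3 - 52*l^2 + 33*l + 7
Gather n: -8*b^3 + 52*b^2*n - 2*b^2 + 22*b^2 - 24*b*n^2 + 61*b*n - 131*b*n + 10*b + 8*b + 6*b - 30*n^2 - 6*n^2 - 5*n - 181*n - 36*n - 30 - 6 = -8*b^3 + 20*b^2 + 24*b + n^2*(-24*b - 36) + n*(52*b^2 - 70*b - 222) - 36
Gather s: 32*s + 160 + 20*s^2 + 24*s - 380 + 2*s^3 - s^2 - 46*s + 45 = 2*s^3 + 19*s^2 + 10*s - 175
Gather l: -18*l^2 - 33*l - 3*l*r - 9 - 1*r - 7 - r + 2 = -18*l^2 + l*(-3*r - 33) - 2*r - 14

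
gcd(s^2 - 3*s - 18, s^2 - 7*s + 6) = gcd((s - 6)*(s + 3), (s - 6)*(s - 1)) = s - 6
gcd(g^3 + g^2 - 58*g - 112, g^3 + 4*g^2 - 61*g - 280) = g^2 - g - 56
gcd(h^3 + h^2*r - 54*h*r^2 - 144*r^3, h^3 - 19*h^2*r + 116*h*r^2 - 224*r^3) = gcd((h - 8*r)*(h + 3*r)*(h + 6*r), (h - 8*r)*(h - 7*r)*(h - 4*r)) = -h + 8*r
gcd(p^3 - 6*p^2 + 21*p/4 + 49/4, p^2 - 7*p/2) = p - 7/2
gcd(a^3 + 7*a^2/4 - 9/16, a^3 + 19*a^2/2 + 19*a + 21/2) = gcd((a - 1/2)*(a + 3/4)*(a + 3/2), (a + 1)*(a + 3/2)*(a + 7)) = a + 3/2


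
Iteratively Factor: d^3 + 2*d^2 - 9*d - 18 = (d + 3)*(d^2 - d - 6) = (d + 2)*(d + 3)*(d - 3)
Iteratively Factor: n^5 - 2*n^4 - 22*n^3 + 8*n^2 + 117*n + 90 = (n + 3)*(n^4 - 5*n^3 - 7*n^2 + 29*n + 30) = (n + 2)*(n + 3)*(n^3 - 7*n^2 + 7*n + 15) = (n - 3)*(n + 2)*(n + 3)*(n^2 - 4*n - 5) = (n - 5)*(n - 3)*(n + 2)*(n + 3)*(n + 1)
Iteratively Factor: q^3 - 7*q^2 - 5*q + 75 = (q + 3)*(q^2 - 10*q + 25) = (q - 5)*(q + 3)*(q - 5)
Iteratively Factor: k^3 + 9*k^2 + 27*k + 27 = (k + 3)*(k^2 + 6*k + 9) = (k + 3)^2*(k + 3)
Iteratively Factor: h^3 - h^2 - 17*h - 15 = (h + 3)*(h^2 - 4*h - 5) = (h + 1)*(h + 3)*(h - 5)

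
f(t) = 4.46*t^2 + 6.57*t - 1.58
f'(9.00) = 86.85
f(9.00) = 418.81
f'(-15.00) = -127.23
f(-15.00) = 903.37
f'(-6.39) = -50.43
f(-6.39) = 138.55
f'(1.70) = 21.73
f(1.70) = 22.48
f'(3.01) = 33.42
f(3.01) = 58.60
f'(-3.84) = -27.68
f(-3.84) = 38.96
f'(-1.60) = -7.70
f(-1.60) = -0.67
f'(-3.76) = -26.97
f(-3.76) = 36.77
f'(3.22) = 35.29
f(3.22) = 65.82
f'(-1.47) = -6.54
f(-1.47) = -1.60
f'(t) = 8.92*t + 6.57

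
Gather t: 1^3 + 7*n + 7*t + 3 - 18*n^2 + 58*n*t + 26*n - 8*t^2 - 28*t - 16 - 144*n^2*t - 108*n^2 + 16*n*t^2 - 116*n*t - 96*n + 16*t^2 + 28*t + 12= -126*n^2 - 63*n + t^2*(16*n + 8) + t*(-144*n^2 - 58*n + 7)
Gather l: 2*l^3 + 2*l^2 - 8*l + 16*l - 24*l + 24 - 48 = 2*l^3 + 2*l^2 - 16*l - 24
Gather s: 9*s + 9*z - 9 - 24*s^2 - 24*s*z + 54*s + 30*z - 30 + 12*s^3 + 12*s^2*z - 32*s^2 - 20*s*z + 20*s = 12*s^3 + s^2*(12*z - 56) + s*(83 - 44*z) + 39*z - 39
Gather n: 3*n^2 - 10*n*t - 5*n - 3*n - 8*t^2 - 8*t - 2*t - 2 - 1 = 3*n^2 + n*(-10*t - 8) - 8*t^2 - 10*t - 3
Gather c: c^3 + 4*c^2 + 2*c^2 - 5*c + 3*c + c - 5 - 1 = c^3 + 6*c^2 - c - 6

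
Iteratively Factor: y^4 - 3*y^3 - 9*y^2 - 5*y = (y - 5)*(y^3 + 2*y^2 + y) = (y - 5)*(y + 1)*(y^2 + y) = (y - 5)*(y + 1)^2*(y)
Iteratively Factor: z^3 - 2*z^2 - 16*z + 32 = (z + 4)*(z^2 - 6*z + 8) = (z - 4)*(z + 4)*(z - 2)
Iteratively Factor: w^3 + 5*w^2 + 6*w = (w + 2)*(w^2 + 3*w) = (w + 2)*(w + 3)*(w)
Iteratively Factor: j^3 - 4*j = (j - 2)*(j^2 + 2*j) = (j - 2)*(j + 2)*(j)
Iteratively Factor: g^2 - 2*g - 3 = (g + 1)*(g - 3)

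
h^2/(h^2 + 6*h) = h/(h + 6)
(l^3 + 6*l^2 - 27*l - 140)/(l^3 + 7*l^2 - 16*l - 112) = (l - 5)/(l - 4)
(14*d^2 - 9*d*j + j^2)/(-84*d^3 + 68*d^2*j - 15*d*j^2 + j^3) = -1/(6*d - j)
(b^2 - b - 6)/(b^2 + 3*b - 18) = (b + 2)/(b + 6)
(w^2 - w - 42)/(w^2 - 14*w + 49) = (w + 6)/(w - 7)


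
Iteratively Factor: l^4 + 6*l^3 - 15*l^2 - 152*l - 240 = (l - 5)*(l^3 + 11*l^2 + 40*l + 48) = (l - 5)*(l + 4)*(l^2 + 7*l + 12) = (l - 5)*(l + 4)^2*(l + 3)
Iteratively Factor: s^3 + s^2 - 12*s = (s - 3)*(s^2 + 4*s) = (s - 3)*(s + 4)*(s)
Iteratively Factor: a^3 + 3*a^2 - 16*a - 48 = (a + 4)*(a^2 - a - 12) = (a - 4)*(a + 4)*(a + 3)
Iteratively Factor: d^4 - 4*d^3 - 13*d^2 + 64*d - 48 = (d - 4)*(d^3 - 13*d + 12) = (d - 4)*(d + 4)*(d^2 - 4*d + 3) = (d - 4)*(d - 3)*(d + 4)*(d - 1)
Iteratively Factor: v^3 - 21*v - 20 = (v + 4)*(v^2 - 4*v - 5) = (v + 1)*(v + 4)*(v - 5)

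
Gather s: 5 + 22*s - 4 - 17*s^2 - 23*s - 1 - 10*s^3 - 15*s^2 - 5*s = -10*s^3 - 32*s^2 - 6*s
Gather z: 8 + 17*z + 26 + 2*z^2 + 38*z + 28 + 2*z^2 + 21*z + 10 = 4*z^2 + 76*z + 72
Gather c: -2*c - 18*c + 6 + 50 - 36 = 20 - 20*c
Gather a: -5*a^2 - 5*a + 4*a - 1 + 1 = -5*a^2 - a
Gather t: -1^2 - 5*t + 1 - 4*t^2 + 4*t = -4*t^2 - t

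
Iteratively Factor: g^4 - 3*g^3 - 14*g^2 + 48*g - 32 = (g + 4)*(g^3 - 7*g^2 + 14*g - 8) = (g - 1)*(g + 4)*(g^2 - 6*g + 8) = (g - 2)*(g - 1)*(g + 4)*(g - 4)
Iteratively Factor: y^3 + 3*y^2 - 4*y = (y)*(y^2 + 3*y - 4) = y*(y + 4)*(y - 1)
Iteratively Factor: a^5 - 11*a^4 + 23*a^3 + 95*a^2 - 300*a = (a - 5)*(a^4 - 6*a^3 - 7*a^2 + 60*a) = (a - 5)^2*(a^3 - a^2 - 12*a) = (a - 5)^2*(a - 4)*(a^2 + 3*a) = (a - 5)^2*(a - 4)*(a + 3)*(a)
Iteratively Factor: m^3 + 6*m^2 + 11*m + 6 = (m + 1)*(m^2 + 5*m + 6) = (m + 1)*(m + 3)*(m + 2)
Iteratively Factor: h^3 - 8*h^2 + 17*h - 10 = (h - 2)*(h^2 - 6*h + 5) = (h - 2)*(h - 1)*(h - 5)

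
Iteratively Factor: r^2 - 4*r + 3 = (r - 1)*(r - 3)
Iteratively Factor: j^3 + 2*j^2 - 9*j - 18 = (j + 3)*(j^2 - j - 6) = (j - 3)*(j + 3)*(j + 2)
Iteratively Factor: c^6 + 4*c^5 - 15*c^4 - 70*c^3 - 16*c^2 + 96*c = (c + 2)*(c^5 + 2*c^4 - 19*c^3 - 32*c^2 + 48*c) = (c + 2)*(c + 3)*(c^4 - c^3 - 16*c^2 + 16*c) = (c + 2)*(c + 3)*(c + 4)*(c^3 - 5*c^2 + 4*c) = c*(c + 2)*(c + 3)*(c + 4)*(c^2 - 5*c + 4) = c*(c - 4)*(c + 2)*(c + 3)*(c + 4)*(c - 1)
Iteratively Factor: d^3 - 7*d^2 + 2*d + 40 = (d + 2)*(d^2 - 9*d + 20) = (d - 5)*(d + 2)*(d - 4)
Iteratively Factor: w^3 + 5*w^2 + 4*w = (w)*(w^2 + 5*w + 4) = w*(w + 4)*(w + 1)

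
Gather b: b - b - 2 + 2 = 0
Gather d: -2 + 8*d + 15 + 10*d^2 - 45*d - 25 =10*d^2 - 37*d - 12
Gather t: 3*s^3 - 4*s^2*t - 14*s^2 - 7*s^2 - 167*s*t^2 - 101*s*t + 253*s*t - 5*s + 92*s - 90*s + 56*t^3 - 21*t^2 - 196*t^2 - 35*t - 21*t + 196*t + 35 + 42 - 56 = 3*s^3 - 21*s^2 - 3*s + 56*t^3 + t^2*(-167*s - 217) + t*(-4*s^2 + 152*s + 140) + 21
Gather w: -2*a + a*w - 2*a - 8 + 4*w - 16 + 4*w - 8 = -4*a + w*(a + 8) - 32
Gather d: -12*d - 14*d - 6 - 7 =-26*d - 13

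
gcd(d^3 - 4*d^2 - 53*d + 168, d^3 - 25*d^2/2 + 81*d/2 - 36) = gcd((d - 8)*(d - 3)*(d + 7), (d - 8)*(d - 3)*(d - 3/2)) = d^2 - 11*d + 24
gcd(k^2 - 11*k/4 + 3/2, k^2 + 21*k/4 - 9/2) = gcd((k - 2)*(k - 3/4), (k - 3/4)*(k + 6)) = k - 3/4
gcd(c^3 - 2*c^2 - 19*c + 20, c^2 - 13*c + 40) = c - 5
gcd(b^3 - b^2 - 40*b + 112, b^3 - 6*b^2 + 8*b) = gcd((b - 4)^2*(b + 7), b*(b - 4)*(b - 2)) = b - 4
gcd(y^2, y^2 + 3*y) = y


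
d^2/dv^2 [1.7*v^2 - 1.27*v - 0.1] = 3.40000000000000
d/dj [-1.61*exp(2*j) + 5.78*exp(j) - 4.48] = (5.78 - 3.22*exp(j))*exp(j)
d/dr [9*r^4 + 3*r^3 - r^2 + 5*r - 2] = 36*r^3 + 9*r^2 - 2*r + 5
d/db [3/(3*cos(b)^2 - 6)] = 4*sin(2*b)/(3 - cos(2*b))^2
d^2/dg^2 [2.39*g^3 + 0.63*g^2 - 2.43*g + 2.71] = 14.34*g + 1.26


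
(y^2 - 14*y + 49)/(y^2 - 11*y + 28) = (y - 7)/(y - 4)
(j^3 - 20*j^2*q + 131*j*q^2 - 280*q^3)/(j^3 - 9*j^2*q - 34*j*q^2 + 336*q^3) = (j - 5*q)/(j + 6*q)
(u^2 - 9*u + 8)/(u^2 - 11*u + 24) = (u - 1)/(u - 3)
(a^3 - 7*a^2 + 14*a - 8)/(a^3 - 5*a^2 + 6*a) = (a^2 - 5*a + 4)/(a*(a - 3))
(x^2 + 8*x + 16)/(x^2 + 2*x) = (x^2 + 8*x + 16)/(x*(x + 2))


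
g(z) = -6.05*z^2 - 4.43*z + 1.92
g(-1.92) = -11.88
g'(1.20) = -18.95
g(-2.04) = -14.22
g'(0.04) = -4.91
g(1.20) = -12.11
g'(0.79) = -13.99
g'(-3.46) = 37.44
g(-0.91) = 0.94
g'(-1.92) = 18.80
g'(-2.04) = 20.25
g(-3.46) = -55.18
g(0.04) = 1.73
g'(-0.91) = 6.58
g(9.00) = -528.00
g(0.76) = -4.94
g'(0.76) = -13.63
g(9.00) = -528.00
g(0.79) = -5.36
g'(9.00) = -113.33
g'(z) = -12.1*z - 4.43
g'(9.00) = -113.33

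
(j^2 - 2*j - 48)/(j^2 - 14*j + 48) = (j + 6)/(j - 6)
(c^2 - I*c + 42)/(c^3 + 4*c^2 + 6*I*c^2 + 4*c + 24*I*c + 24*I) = (c - 7*I)/(c^2 + 4*c + 4)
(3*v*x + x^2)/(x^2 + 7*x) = (3*v + x)/(x + 7)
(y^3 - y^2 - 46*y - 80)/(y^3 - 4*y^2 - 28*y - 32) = (y + 5)/(y + 2)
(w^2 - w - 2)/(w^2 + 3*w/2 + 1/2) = 2*(w - 2)/(2*w + 1)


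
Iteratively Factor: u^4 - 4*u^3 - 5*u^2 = (u - 5)*(u^3 + u^2) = u*(u - 5)*(u^2 + u) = u*(u - 5)*(u + 1)*(u)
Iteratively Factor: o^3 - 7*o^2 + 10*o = (o)*(o^2 - 7*o + 10) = o*(o - 5)*(o - 2)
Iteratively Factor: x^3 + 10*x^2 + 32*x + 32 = (x + 2)*(x^2 + 8*x + 16) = (x + 2)*(x + 4)*(x + 4)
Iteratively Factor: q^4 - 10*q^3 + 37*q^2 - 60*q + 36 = (q - 3)*(q^3 - 7*q^2 + 16*q - 12) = (q - 3)*(q - 2)*(q^2 - 5*q + 6) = (q - 3)*(q - 2)^2*(q - 3)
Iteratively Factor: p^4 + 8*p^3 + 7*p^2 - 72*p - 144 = (p + 4)*(p^3 + 4*p^2 - 9*p - 36) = (p + 4)^2*(p^2 - 9) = (p + 3)*(p + 4)^2*(p - 3)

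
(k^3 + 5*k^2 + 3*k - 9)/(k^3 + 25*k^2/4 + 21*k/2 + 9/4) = 4*(k - 1)/(4*k + 1)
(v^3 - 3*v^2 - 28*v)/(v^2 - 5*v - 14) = v*(v + 4)/(v + 2)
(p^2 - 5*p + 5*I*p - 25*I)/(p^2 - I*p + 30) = (p - 5)/(p - 6*I)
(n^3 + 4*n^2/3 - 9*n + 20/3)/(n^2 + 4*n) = n - 8/3 + 5/(3*n)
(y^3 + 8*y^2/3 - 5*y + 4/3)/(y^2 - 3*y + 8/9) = 3*(y^2 + 3*y - 4)/(3*y - 8)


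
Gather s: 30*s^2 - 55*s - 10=30*s^2 - 55*s - 10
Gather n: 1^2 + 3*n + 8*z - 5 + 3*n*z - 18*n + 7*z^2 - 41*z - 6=n*(3*z - 15) + 7*z^2 - 33*z - 10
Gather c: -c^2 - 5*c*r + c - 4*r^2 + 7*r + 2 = -c^2 + c*(1 - 5*r) - 4*r^2 + 7*r + 2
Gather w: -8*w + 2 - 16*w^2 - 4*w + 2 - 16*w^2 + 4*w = -32*w^2 - 8*w + 4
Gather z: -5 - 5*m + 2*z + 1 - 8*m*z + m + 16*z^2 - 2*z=-8*m*z - 4*m + 16*z^2 - 4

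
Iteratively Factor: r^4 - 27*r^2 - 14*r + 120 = (r - 5)*(r^3 + 5*r^2 - 2*r - 24) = (r - 5)*(r - 2)*(r^2 + 7*r + 12) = (r - 5)*(r - 2)*(r + 4)*(r + 3)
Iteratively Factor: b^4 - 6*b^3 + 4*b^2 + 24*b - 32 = (b - 4)*(b^3 - 2*b^2 - 4*b + 8) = (b - 4)*(b - 2)*(b^2 - 4) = (b - 4)*(b - 2)*(b + 2)*(b - 2)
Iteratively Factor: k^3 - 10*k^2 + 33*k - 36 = (k - 3)*(k^2 - 7*k + 12) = (k - 3)^2*(k - 4)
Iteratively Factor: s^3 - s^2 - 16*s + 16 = (s + 4)*(s^2 - 5*s + 4) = (s - 4)*(s + 4)*(s - 1)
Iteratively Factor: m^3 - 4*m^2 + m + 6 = (m - 3)*(m^2 - m - 2) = (m - 3)*(m - 2)*(m + 1)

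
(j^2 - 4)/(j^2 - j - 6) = (j - 2)/(j - 3)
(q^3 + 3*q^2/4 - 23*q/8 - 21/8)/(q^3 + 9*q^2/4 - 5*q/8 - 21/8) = (4*q^2 - 3*q - 7)/(4*q^2 + 3*q - 7)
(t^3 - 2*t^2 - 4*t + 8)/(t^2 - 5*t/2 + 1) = 2*(t^2 - 4)/(2*t - 1)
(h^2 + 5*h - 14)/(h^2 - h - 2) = (h + 7)/(h + 1)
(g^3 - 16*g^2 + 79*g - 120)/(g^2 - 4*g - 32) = (g^2 - 8*g + 15)/(g + 4)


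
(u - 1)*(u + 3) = u^2 + 2*u - 3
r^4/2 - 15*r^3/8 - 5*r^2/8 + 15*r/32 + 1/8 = (r/2 + 1/4)*(r - 4)*(r - 1/2)*(r + 1/4)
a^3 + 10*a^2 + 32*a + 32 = (a + 2)*(a + 4)^2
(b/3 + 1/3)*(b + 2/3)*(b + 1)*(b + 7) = b^4/3 + 29*b^3/9 + 7*b^2 + 17*b/3 + 14/9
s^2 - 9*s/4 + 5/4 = (s - 5/4)*(s - 1)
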